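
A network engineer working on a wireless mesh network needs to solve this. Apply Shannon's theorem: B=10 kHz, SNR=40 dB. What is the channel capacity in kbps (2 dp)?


Given: B = 10 kHz, SNR = 40 dB
SNR linear = 10^(40/10) = 10000
1 + SNR = 10001
log2(10001) = 13.2878566418
C = 10 * 1000 * 13.2878566418 = 132878.5664 bps
C = 132.878566 kbps -> 132.88 kbps (2 dp)

132.88


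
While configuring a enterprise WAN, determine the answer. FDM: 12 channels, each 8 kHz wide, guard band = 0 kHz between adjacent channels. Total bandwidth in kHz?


Given: 12 channels, 8 kHz each, guard = 0 kHz
Channel bandwidth = 12 * 8 = 96 kHz
Guard bands = 11 gaps * 0 kHz = 0 kHz
Total = 96 + 0 = 96 kHz

96


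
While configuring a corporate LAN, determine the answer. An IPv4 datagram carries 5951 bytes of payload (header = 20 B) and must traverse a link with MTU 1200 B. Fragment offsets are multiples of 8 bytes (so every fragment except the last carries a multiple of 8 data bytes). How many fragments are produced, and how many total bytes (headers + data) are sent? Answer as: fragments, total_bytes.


Max data per non-final fragment = floor((MTU - header)/8)*8 = floor((1200 - 20)/8)*8 = floor(1180/8)*8 = 1176 B
Final fragment needs no 8-byte alignment: it can carry up to MTU - header = 1180 B
Non-final fragments needed = ceil((payload - 1180) / 1176) = ceil(4771/1176) = ceil(4.0570) = 5
Number of fragments = 5 + 1 = 6
Fragment sizes (data): 5 * 1176 B + 71 B (last, 71 <= 1180 OK)
Total bytes sent = payload + n_frags * header = 5951 + 6*20 = 5951 + 120 = 6071 B

6, 6071


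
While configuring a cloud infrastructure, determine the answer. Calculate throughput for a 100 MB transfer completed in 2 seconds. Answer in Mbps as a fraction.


Given: file = 100 MB, time = 2 s
File in Mb = 100 * 8 = 800 Mb
Throughput = 800 / 2 Mbps
Throughput = 400 Mbps

400


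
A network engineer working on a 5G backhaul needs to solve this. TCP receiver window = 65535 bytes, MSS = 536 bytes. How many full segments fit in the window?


Given: RWND = 65535 bytes, MSS = 536 bytes
Full segments = floor(RWND / MSS)
Full segments = floor(65535 / 536)
Full segments = floor(122.2668) = 122

122


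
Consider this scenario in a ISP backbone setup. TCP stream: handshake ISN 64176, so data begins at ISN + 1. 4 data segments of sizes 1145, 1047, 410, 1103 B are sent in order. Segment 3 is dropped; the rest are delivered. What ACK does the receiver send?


SYN uses sequence number 64176; first data byte = ISN + 1 = 64177.
Segment 1: SEQ = 64177, len = 1145 B, covers [64177, 65321]
Segment 2: SEQ = 65322, len = 1047 B, covers [65322, 66368]
Segment 3: SEQ = 66369, len = 410 B, covers [66369, 66778] [LOST]
Segment 4: SEQ = 66779, len = 1103 B, covers [66779, 67881]
In-order data received: bytes [64177, 66368] (segments 1..2).
Segment 3 missing -> gap begins at byte 66369; later segments buffered out of order.
Cumulative ACK = next expected in-order byte = 64177 + 1145 + 1047 = 66369

66369


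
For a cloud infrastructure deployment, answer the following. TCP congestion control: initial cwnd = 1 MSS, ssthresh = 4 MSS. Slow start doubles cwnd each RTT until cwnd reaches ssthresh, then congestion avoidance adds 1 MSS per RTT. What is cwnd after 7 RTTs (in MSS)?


RTT 0: cwnd = 1 MSS (initial)
RTT 1: cwnd = 2 MSS (slow start, doubled)
RTT 2: cwnd = 4 MSS (slow start, doubled)
RTT 3: cwnd = 5 MSS (congestion avoidance, +1)
RTT 4: cwnd = 6 MSS (congestion avoidance, +1)
RTT 5: cwnd = 7 MSS (congestion avoidance, +1)
RTT 6: cwnd = 8 MSS (congestion avoidance, +1)
RTT 7: cwnd = 9 MSS (congestion avoidance, +1)

9


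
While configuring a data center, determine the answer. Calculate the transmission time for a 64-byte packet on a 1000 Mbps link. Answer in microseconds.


Given: packet = 64 bytes, bandwidth = 1000 Mbps
Packet in bits = 64 * 8 = 512 bits
Bandwidth = 1000 * 10^6 = 1000000000 bps
Time = 512 / 1000000000 seconds
Time in us = 512 * 10^6 / 1000000000 = 0.512

0.512


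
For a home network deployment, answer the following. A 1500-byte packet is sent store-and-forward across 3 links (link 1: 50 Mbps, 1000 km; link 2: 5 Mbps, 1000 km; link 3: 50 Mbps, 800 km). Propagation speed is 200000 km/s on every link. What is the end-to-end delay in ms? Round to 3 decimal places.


Packet = 1500 bytes = 12000 bits. Store-and-forward: sum (t_trans + t_prop) per link.
Link 1: t_trans = 12000/(50*10^6) s = 0.2400 ms; t_prop = 1000/200000 s = 5.0000 ms; subtotal = 5.2400 ms
Link 2: t_trans = 12000/(5*10^6) s = 2.4000 ms; t_prop = 1000/200000 s = 5.0000 ms; subtotal = 7.4000 ms
Link 3: t_trans = 12000/(50*10^6) s = 0.2400 ms; t_prop = 800/200000 s = 4.0000 ms; subtotal = 4.2400 ms
End-to-end = 5.2400 + 7.4000 + 4.2400 = 16.8800 ms -> 16.880 ms (3 dp)

16.880


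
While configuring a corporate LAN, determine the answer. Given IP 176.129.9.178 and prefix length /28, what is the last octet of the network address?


Given: IP = 176.129.9.178, prefix = /28
Subnet mask = 255.255.255.240
Last octet of IP: 178
Last octet of mask: 240
Network last octet = 178 AND 240 = 176

176


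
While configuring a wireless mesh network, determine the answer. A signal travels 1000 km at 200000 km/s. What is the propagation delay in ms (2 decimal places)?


Given: distance = 1000 km, speed = 200000 km/s
Delay = distance / speed = 1000 / 200000 seconds
Delay in ms = 1000 * 1000 / 200000
Delay = 5.0000 ms
Rounded to 2 dp = 5.00 ms

5.00


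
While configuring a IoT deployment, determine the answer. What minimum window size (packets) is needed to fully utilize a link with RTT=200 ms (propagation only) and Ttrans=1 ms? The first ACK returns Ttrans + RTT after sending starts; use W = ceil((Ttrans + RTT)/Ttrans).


Given: Ttrans = 1 ms, RTT = 200 ms (= 2 * Tprop, Tprop = 100 ms)
Time until first ACK returns = Ttrans + RTT = 1 + 200 = 201 ms
Need W * Ttrans >= Ttrans + RTT  ->  W >= (Ttrans + RTT) / Ttrans
(Ttrans + RTT) / Ttrans = 201 / 1 = 201
W_min = ceil(201) = 201

201


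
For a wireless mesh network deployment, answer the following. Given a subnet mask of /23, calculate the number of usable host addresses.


Given: subnet mask /23
Host bits = 32 - 23 = 9
Total addresses = 2^9 = 512
Usable hosts = 512 - 2 (network + broadcast) = 510

510


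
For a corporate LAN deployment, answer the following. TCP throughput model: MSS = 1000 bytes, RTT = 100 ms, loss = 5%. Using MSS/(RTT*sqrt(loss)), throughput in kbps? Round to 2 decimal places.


Given: MSS = 1000 bytes, RTT = 100 ms, loss = 5%
RTT in seconds = 100 / 1000 = 0.1
Loss rate = 5% = 0.05
sqrt(loss) = sqrt(0.05) = 0.223606797750
Throughput (bytes/s) = 1000 / (0.1 * 0.223606797750) = 44721.3595
Throughput (kbps) = 44721.3595 * 8 / 1000 = 357.770876 -> 357.77 kbps (2 dp)

357.77


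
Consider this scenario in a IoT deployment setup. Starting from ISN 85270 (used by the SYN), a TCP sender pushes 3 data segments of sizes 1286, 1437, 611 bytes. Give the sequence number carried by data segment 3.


The SYN occupies sequence number ISN = 85270, so the first data byte is ISN + 1 = 85271.
SEQ of data segment i = (ISN + 1) + sum of payload sizes of segments 1..i-1.
Segment 1: SEQ = 85271, payload = 1286 bytes
Segment 2: SEQ = 86557, payload = 1437 bytes
Segment 3: SEQ = 87994, payload = 611 bytes
SEQ of segment 3 = 85271 + 1286 + 1437 = 87994

87994


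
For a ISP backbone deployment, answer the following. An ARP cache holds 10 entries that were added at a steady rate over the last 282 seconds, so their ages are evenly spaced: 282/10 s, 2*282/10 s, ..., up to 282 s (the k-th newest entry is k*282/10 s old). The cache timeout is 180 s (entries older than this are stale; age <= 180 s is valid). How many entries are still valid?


Ages are k * 282/10 s for k = 1..10 (spacing = 28.2000 s).
Entry k is valid iff k * 282/10 <= 180 iff k <= 10 * 180 / 282 = 6.3830
n_valid = floor(6.3830) = 6
(n_stale = 10 - 6 = 4)

6


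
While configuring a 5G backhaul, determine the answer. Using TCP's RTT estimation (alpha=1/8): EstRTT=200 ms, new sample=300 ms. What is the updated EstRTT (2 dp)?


Given: EstRTT = 200 ms, SampleRTT = 300 ms, alpha = 1/8
New EstRTT = (1 - alpha) * EstRTT + alpha * SampleRTT
(7/8) * 200 = 175
(1/8) * 300 = 37.5
New EstRTT = 175 + 37.5 = 212.5 ms -> 212.50 ms (2 dp)

212.50


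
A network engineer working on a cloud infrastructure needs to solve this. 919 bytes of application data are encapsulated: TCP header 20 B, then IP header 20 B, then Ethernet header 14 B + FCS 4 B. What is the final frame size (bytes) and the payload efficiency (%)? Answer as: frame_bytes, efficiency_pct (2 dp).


TCP segment = 919 + 20 = 939 B
IP packet = 939 + 20 = 959 B
Ethernet frame = 959 + 14 + 4 = 977 B
Efficiency = app / frame = 919 / 977 = 0.940635 = 94.0635% -> 94.06% (2 dp)

977, 94.06


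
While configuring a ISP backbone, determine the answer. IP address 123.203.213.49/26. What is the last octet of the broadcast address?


Given: IP = 123.203.213.49, prefix = /26
Host bits = 32 - 26 = 6
Network last octet = 49 AND mask = 0
Host part size = 2^6 - 1 = 63
Broadcast last octet = 0 OR 63 = 63

63


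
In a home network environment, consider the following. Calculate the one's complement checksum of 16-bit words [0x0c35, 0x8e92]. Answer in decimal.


Given words: [0x0c35, 0x8e92]
Step 1: Sum all words
Raw sum = 3125 + 36498 = 39623
One's complement = ~39623 & 0xFFFF = 25912

25912


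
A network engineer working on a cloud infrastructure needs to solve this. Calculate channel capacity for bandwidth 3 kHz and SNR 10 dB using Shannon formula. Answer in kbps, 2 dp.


Given: B = 3 kHz, SNR = 10 dB
SNR linear = 10^(10/10) = 10
1 + SNR = 11
log2(11) = 3.4594316186
C = 3 * 1000 * 3.4594316186 = 10378.2949 bps
C = 10.378295 kbps -> 10.38 kbps (2 dp)

10.38


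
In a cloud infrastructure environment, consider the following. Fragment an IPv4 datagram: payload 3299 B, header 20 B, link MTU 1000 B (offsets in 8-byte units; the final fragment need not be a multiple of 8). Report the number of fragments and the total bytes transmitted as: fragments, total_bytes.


Max data per non-final fragment = floor((MTU - header)/8)*8 = floor((1000 - 20)/8)*8 = floor(980/8)*8 = 976 B
Final fragment needs no 8-byte alignment: it can carry up to MTU - header = 980 B
Non-final fragments needed = ceil((payload - 980) / 976) = ceil(2319/976) = ceil(2.3760) = 3
Number of fragments = 3 + 1 = 4
Fragment sizes (data): 3 * 976 B + 371 B (last, 371 <= 980 OK)
Total bytes sent = payload + n_frags * header = 3299 + 4*20 = 3299 + 80 = 3379 B

4, 3379


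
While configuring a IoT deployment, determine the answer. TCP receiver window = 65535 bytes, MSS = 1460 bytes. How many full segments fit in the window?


Given: RWND = 65535 bytes, MSS = 1460 bytes
Full segments = floor(RWND / MSS)
Full segments = floor(65535 / 1460)
Full segments = floor(44.887) = 44

44


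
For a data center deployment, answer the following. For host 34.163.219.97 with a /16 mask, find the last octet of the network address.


Given: IP = 34.163.219.97, prefix = /16
Subnet mask = 255.255.0.0
Last octet of IP: 97
Last octet of mask: 0
Network last octet = 97 AND 0 = 0

0


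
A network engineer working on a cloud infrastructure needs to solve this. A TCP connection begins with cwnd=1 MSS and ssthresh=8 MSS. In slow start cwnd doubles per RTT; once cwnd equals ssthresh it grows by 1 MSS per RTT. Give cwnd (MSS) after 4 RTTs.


RTT 0: cwnd = 1 MSS (initial)
RTT 1: cwnd = 2 MSS (slow start, doubled)
RTT 2: cwnd = 4 MSS (slow start, doubled)
RTT 3: cwnd = 8 MSS (slow start, doubled)
RTT 4: cwnd = 9 MSS (congestion avoidance, +1)

9


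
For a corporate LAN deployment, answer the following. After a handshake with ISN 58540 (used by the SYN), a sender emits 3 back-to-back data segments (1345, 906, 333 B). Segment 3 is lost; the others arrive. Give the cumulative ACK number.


SYN uses sequence number 58540; first data byte = ISN + 1 = 58541.
Segment 1: SEQ = 58541, len = 1345 B, covers [58541, 59885]
Segment 2: SEQ = 59886, len = 906 B, covers [59886, 60791]
Segment 3: SEQ = 60792, len = 333 B, covers [60792, 61124] [LOST]
In-order data received: bytes [58541, 60791] (segments 1..2).
Segment 3 missing -> gap begins at byte 60792.
Cumulative ACK = next expected in-order byte = 58541 + 1345 + 906 = 60792

60792


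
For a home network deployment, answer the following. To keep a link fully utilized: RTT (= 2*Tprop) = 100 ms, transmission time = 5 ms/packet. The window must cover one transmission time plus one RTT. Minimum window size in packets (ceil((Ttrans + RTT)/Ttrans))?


Given: Ttrans = 5 ms, RTT = 100 ms (= 2 * Tprop, Tprop = 50 ms)
Time until first ACK returns = Ttrans + RTT = 5 + 100 = 105 ms
Need W * Ttrans >= Ttrans + RTT  ->  W >= (Ttrans + RTT) / Ttrans
(Ttrans + RTT) / Ttrans = 105 / 5 = 21
W_min = ceil(21) = 21

21


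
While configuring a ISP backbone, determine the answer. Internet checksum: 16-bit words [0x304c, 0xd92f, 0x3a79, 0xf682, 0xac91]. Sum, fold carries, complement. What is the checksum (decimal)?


Given words: [0x304c, 0xd92f, 0x3a79, 0xf682, 0xac91]
Step 1: Sum all words
Raw sum = 12364 + 55599 + 14969 + 63106 + 44177 = 190215
Step 2: Fold carry: (59143 + 2) = 59145
One's complement = ~59145 & 0xFFFF = 6390

6390


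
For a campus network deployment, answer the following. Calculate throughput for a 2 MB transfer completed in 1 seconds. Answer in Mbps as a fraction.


Given: file = 2 MB, time = 1 s
File in Mb = 2 * 8 = 16 Mb
Throughput = 16 / 1 Mbps
Throughput = 16 Mbps

16


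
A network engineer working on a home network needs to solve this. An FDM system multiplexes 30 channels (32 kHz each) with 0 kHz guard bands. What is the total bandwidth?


Given: 30 channels, 32 kHz each, guard = 0 kHz
Channel bandwidth = 30 * 32 = 960 kHz
Guard bands = 29 gaps * 0 kHz = 0 kHz
Total = 960 + 0 = 960 kHz

960


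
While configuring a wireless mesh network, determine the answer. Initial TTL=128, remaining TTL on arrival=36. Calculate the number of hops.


Given: initial TTL = 128, received TTL = 36
Hops = initial TTL - received TTL
Hops = 128 - 36 = 92

92


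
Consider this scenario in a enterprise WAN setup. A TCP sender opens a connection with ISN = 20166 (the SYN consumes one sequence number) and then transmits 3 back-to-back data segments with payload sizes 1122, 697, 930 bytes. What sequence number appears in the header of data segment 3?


The SYN occupies sequence number ISN = 20166, so the first data byte is ISN + 1 = 20167.
SEQ of data segment i = (ISN + 1) + sum of payload sizes of segments 1..i-1.
Segment 1: SEQ = 20167, payload = 1122 bytes
Segment 2: SEQ = 21289, payload = 697 bytes
Segment 3: SEQ = 21986, payload = 930 bytes
SEQ of segment 3 = 20167 + 1122 + 697 = 21986

21986


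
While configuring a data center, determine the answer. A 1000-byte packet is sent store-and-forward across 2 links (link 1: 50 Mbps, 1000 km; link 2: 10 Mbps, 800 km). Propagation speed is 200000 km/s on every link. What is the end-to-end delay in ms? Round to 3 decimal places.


Packet = 1000 bytes = 8000 bits. Store-and-forward: sum (t_trans + t_prop) per link.
Link 1: t_trans = 8000/(50*10^6) s = 0.1600 ms; t_prop = 1000/200000 s = 5.0000 ms; subtotal = 5.1600 ms
Link 2: t_trans = 8000/(10*10^6) s = 0.8000 ms; t_prop = 800/200000 s = 4.0000 ms; subtotal = 4.8000 ms
End-to-end = 5.1600 + 4.8000 = 9.9600 ms -> 9.960 ms (3 dp)

9.960


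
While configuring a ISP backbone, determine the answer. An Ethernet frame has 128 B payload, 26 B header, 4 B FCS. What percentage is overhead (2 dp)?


Given: payload = 128 B, header = 26 B, trailer = 4 B
Overhead bytes = header + trailer = 26 + 4 = 30
Total frame = payload + overhead = 128 + 30 = 158
Overhead % = 30 / 158 * 100 = 18.9873% -> 18.99% (2 dp)

18.99


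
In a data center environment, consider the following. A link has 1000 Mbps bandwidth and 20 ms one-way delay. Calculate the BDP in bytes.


Given: bandwidth = 1000 Mbps, delay = 20 ms
BDP in bits = 1000 * 10^6 * 20 / 1000
BDP in bits = 20000000
BDP in bytes = 20000000 / 8 = 2500000

2500000


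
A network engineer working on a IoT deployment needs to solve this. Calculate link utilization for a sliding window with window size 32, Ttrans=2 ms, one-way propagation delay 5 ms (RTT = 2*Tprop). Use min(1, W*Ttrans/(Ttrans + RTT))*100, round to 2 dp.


Given: W = 32, Ttrans = 2 ms, RTT = 10 ms (= 2 * Tprop, Tprop = 5 ms)
Cycle time = Ttrans + RTT = 2 + 10 = 12 ms (first packet sent until its ACK returns)
W * Ttrans = 32 * 2 = 64 ms of sending per cycle
W * Ttrans / (Ttrans + RTT) = 64 / 12 = 5.333333
U = min(1, 5.333333) = 1.000000
U% = 100.00%

100.00


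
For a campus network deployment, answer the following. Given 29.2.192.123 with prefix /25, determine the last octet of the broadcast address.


Given: IP = 29.2.192.123, prefix = /25
Host bits = 32 - 25 = 7
Network last octet = 123 AND mask = 0
Host part size = 2^7 - 1 = 127
Broadcast last octet = 0 OR 127 = 127

127


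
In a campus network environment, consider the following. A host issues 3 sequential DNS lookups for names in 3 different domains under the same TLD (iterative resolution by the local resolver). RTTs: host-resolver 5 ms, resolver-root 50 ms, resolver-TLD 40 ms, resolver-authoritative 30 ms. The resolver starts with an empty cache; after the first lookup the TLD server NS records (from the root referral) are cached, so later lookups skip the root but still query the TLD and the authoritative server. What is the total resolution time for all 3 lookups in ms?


Lookup 1 (cold cache): local + root + TLD + auth = 5 + 50 + 40 + 30 = 125 ms
Lookups 2..3 (TLD NS cached -> skip root; new domain -> still ask TLD and auth): local + TLD + auth = 5 + 40 + 30 = 75 ms each
Remaining 2 lookups: 2 * 75 = 150 ms
Total = 125 + 150 = 275 ms

275


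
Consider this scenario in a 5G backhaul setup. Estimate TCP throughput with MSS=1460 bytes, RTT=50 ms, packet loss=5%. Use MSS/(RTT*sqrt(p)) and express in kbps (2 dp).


Given: MSS = 1460 bytes, RTT = 50 ms, loss = 5%
RTT in seconds = 50 / 1000 = 0.05
Loss rate = 5% = 0.05
sqrt(loss) = sqrt(0.05) = 0.223606797750
Throughput (bytes/s) = 1460 / (0.05 * 0.223606797750) = 130586.3699
Throughput (kbps) = 130586.3699 * 8 / 1000 = 1044.690959 -> 1044.69 kbps (2 dp)

1044.69


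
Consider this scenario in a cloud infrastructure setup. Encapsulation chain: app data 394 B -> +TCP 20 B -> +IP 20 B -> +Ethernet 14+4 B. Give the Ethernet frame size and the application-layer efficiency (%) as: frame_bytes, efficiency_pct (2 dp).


TCP segment = 394 + 20 = 414 B
IP packet = 414 + 20 = 434 B
Ethernet frame = 434 + 14 + 4 = 452 B
Efficiency = app / frame = 394 / 452 = 0.871681 = 87.1681% -> 87.17% (2 dp)

452, 87.17


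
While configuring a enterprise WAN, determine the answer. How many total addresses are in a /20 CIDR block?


Given: CIDR prefix /20
Host bits = 32 - 20 = 12
Total addresses = 2^12 = 4096

4096


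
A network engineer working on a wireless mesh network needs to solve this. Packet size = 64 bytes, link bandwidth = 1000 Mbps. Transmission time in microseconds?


Given: packet = 64 bytes, bandwidth = 1000 Mbps
Packet in bits = 64 * 8 = 512 bits
Bandwidth = 1000 * 10^6 = 1000000000 bps
Time = 512 / 1000000000 seconds
Time in us = 512 * 10^6 / 1000000000 = 0.512

0.512


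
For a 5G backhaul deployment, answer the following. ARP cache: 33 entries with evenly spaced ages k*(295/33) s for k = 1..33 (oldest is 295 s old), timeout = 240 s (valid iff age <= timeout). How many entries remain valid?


Ages are k * 295/33 s for k = 1..33 (spacing = 8.9394 s).
Entry k is valid iff k * 295/33 <= 240 iff k <= 33 * 240 / 295 = 26.8475
n_valid = floor(26.8475) = 26
(n_stale = 33 - 26 = 7)

26


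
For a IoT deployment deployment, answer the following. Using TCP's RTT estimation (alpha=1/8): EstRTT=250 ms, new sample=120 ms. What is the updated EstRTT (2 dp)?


Given: EstRTT = 250 ms, SampleRTT = 120 ms, alpha = 1/8
New EstRTT = (1 - alpha) * EstRTT + alpha * SampleRTT
(7/8) * 250 = 218.75
(1/8) * 120 = 15
New EstRTT = 218.75 + 15 = 233.75 ms -> 233.75 ms (2 dp)

233.75


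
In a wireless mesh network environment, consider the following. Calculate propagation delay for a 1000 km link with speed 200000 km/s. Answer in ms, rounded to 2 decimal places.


Given: distance = 1000 km, speed = 200000 km/s
Delay = distance / speed = 1000 / 200000 seconds
Delay in ms = 1000 * 1000 / 200000
Delay = 5.0000 ms
Rounded to 2 dp = 5.00 ms

5.00


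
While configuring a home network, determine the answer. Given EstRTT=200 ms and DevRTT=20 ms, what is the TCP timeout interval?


Given: EstRTT = 200 ms, DevRTT = 20 ms
Timeout = EstRTT + 4 * DevRTT
4 * DevRTT = 4 * 20 = 80
Timeout = 200 + 80 = 280 ms

280


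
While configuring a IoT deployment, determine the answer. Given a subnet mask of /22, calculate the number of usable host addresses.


Given: subnet mask /22
Host bits = 32 - 22 = 10
Total addresses = 2^10 = 1024
Usable hosts = 1024 - 2 (network + broadcast) = 1022

1022


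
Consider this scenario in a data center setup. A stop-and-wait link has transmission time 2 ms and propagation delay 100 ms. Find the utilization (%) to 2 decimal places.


Given: Ttrans = 2 ms, Tprop = 100 ms
RTT = 2 * Tprop = 2 * 100 = 200 ms
U = Ttrans / (Ttrans + RTT)
U = 2 / (2 + 200)
U = 2 / 202 = 0.009901
U% = 0.99%

0.99


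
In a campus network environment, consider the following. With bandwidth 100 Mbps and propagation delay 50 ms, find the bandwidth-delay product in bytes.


Given: bandwidth = 100 Mbps, delay = 50 ms
BDP in bits = 100 * 10^6 * 50 / 1000
BDP in bits = 5000000
BDP in bytes = 5000000 / 8 = 625000

625000


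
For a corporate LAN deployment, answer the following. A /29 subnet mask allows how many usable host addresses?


Given: subnet mask /29
Host bits = 32 - 29 = 3
Total addresses = 2^3 = 8
Usable hosts = 8 - 2 (network + broadcast) = 6

6


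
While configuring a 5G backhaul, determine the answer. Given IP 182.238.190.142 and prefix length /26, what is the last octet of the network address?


Given: IP = 182.238.190.142, prefix = /26
Subnet mask = 255.255.255.192
Last octet of IP: 142
Last octet of mask: 192
Network last octet = 142 AND 192 = 128

128


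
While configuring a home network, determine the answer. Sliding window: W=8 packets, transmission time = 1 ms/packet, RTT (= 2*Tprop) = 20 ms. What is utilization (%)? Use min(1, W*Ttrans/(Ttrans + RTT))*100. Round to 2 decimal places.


Given: W = 8, Ttrans = 1 ms, RTT = 20 ms (= 2 * Tprop, Tprop = 10 ms)
Cycle time = Ttrans + RTT = 1 + 20 = 21 ms (first packet sent until its ACK returns)
W * Ttrans = 8 * 1 = 8 ms of sending per cycle
W * Ttrans / (Ttrans + RTT) = 8 / 21 = 0.380952
U = min(1, 0.380952) = 0.380952
U% = 38.10%

38.10


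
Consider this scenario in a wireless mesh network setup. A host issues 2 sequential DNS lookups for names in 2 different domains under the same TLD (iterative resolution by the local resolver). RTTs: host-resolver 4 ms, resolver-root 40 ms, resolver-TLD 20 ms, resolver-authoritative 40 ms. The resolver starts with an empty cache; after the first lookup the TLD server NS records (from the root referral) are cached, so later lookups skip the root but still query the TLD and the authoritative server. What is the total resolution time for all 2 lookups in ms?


Lookup 1 (cold cache): local + root + TLD + auth = 4 + 40 + 20 + 40 = 104 ms
Lookups 2..2 (TLD NS cached -> skip root; new domain -> still ask TLD and auth): local + TLD + auth = 4 + 20 + 40 = 64 ms each
Remaining 1 lookups: 1 * 64 = 64 ms
Total = 104 + 64 = 168 ms

168


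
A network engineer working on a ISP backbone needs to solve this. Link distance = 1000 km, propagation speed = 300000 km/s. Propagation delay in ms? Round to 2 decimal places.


Given: distance = 1000 km, speed = 300000 km/s
Delay = distance / speed = 1000 / 300000 seconds
Delay in ms = 1000 * 1000 / 300000
Delay = 3.3333 ms
Rounded to 2 dp = 3.33 ms

3.33


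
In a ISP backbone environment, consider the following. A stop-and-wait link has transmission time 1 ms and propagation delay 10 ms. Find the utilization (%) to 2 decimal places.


Given: Ttrans = 1 ms, Tprop = 10 ms
RTT = 2 * Tprop = 2 * 10 = 20 ms
U = Ttrans / (Ttrans + RTT)
U = 1 / (1 + 20)
U = 1 / 21 = 0.047619
U% = 4.76%

4.76


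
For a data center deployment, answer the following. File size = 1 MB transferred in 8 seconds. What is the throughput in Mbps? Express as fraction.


Given: file = 1 MB, time = 8 s
File in Mb = 1 * 8 = 8 Mb
Throughput = 8 / 8 Mbps
Throughput = 1 Mbps

1


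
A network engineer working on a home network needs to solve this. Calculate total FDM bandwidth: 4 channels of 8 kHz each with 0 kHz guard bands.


Given: 4 channels, 8 kHz each, guard = 0 kHz
Channel bandwidth = 4 * 8 = 32 kHz
Guard bands = 3 gaps * 0 kHz = 0 kHz
Total = 32 + 0 = 32 kHz

32


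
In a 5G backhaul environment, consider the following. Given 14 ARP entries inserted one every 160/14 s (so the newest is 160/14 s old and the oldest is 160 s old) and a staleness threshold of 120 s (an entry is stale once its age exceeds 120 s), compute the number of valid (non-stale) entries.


Ages are k * 160/14 s for k = 1..14 (spacing = 11.4286 s).
Entry k is valid iff k * 160/14 <= 120 iff k <= 14 * 120 / 160 = 10.5000
n_valid = floor(10.5000) = 10
(n_stale = 14 - 10 = 4)

10


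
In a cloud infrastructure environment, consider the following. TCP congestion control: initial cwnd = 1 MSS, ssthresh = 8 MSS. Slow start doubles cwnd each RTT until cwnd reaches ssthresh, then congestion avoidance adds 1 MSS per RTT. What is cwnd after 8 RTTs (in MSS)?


RTT 0: cwnd = 1 MSS (initial)
RTT 1: cwnd = 2 MSS (slow start, doubled)
RTT 2: cwnd = 4 MSS (slow start, doubled)
RTT 3: cwnd = 8 MSS (slow start, doubled)
RTT 4: cwnd = 9 MSS (congestion avoidance, +1)
RTT 5: cwnd = 10 MSS (congestion avoidance, +1)
RTT 6: cwnd = 11 MSS (congestion avoidance, +1)
RTT 7: cwnd = 12 MSS (congestion avoidance, +1)
RTT 8: cwnd = 13 MSS (congestion avoidance, +1)

13


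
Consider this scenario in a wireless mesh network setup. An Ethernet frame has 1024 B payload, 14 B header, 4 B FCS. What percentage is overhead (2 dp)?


Given: payload = 1024 B, header = 14 B, trailer = 4 B
Overhead bytes = header + trailer = 14 + 4 = 18
Total frame = payload + overhead = 1024 + 18 = 1042
Overhead % = 18 / 1042 * 100 = 1.7274% -> 1.73% (2 dp)

1.73


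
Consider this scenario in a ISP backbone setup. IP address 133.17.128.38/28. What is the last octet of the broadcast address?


Given: IP = 133.17.128.38, prefix = /28
Host bits = 32 - 28 = 4
Network last octet = 38 AND mask = 32
Host part size = 2^4 - 1 = 15
Broadcast last octet = 32 OR 15 = 47

47


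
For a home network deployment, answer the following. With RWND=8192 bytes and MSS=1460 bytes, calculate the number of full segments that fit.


Given: RWND = 8192 bytes, MSS = 1460 bytes
Full segments = floor(RWND / MSS)
Full segments = floor(8192 / 1460)
Full segments = floor(5.611) = 5

5


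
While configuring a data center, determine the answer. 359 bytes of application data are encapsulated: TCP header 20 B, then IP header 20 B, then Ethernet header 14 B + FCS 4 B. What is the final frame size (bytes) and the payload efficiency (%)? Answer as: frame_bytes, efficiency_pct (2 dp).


TCP segment = 359 + 20 = 379 B
IP packet = 379 + 20 = 399 B
Ethernet frame = 399 + 14 + 4 = 417 B
Efficiency = app / frame = 359 / 417 = 0.860911 = 86.0911% -> 86.09% (2 dp)

417, 86.09


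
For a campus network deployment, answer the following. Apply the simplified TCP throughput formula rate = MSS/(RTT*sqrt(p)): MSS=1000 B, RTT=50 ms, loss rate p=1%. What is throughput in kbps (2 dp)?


Given: MSS = 1000 bytes, RTT = 50 ms, loss = 1%
RTT in seconds = 50 / 1000 = 0.05
Loss rate = 1% = 0.01
sqrt(loss) = sqrt(0.01) = 0.1
Throughput (bytes/s) = 1000 / (0.05 * 0.1) = 200000.0000
Throughput (kbps) = 200000.0000 * 8 / 1000 = 1600.000000 -> 1600.00 kbps (2 dp)

1600.00


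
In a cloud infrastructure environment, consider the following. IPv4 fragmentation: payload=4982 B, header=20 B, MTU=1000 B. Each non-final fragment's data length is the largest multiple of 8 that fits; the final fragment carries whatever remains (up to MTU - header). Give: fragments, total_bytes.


Max data per non-final fragment = floor((MTU - header)/8)*8 = floor((1000 - 20)/8)*8 = floor(980/8)*8 = 976 B
Final fragment needs no 8-byte alignment: it can carry up to MTU - header = 980 B
Non-final fragments needed = ceil((payload - 980) / 976) = ceil(4002/976) = ceil(4.1004) = 5
Number of fragments = 5 + 1 = 6
Fragment sizes (data): 5 * 976 B + 102 B (last, 102 <= 980 OK)
Total bytes sent = payload + n_frags * header = 4982 + 6*20 = 4982 + 120 = 5102 B

6, 5102


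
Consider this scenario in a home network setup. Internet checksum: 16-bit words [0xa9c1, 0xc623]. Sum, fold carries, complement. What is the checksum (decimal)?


Given words: [0xa9c1, 0xc623]
Step 1: Sum all words
Raw sum = 43457 + 50723 = 94180
Step 2: Fold carry: (28644 + 1) = 28645
One's complement = ~28645 & 0xFFFF = 36890

36890


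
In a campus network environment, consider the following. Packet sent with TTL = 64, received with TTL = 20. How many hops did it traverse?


Given: initial TTL = 64, received TTL = 20
Hops = initial TTL - received TTL
Hops = 64 - 20 = 44

44


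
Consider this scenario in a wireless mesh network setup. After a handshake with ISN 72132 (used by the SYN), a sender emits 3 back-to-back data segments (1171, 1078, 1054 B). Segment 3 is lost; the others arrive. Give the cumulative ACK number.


SYN uses sequence number 72132; first data byte = ISN + 1 = 72133.
Segment 1: SEQ = 72133, len = 1171 B, covers [72133, 73303]
Segment 2: SEQ = 73304, len = 1078 B, covers [73304, 74381]
Segment 3: SEQ = 74382, len = 1054 B, covers [74382, 75435] [LOST]
In-order data received: bytes [72133, 74381] (segments 1..2).
Segment 3 missing -> gap begins at byte 74382.
Cumulative ACK = next expected in-order byte = 72133 + 1171 + 1078 = 74382

74382


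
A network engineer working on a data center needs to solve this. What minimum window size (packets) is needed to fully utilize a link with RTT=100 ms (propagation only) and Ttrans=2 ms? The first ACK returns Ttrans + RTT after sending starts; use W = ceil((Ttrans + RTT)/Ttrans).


Given: Ttrans = 2 ms, RTT = 100 ms (= 2 * Tprop, Tprop = 50 ms)
Time until first ACK returns = Ttrans + RTT = 2 + 100 = 102 ms
Need W * Ttrans >= Ttrans + RTT  ->  W >= (Ttrans + RTT) / Ttrans
(Ttrans + RTT) / Ttrans = 102 / 2 = 51
W_min = ceil(51) = 51

51


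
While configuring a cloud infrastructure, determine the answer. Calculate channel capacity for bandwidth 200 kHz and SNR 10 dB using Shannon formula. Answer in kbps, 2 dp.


Given: B = 200 kHz, SNR = 10 dB
SNR linear = 10^(10/10) = 10
1 + SNR = 11
log2(11) = 3.4594316186
C = 200 * 1000 * 3.4594316186 = 691886.3237 bps
C = 691.886324 kbps -> 691.89 kbps (2 dp)

691.89


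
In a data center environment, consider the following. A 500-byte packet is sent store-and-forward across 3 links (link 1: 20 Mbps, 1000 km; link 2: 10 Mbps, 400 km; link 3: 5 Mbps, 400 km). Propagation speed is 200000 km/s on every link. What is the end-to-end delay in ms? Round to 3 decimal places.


Packet = 500 bytes = 4000 bits. Store-and-forward: sum (t_trans + t_prop) per link.
Link 1: t_trans = 4000/(20*10^6) s = 0.2000 ms; t_prop = 1000/200000 s = 5.0000 ms; subtotal = 5.2000 ms
Link 2: t_trans = 4000/(10*10^6) s = 0.4000 ms; t_prop = 400/200000 s = 2.0000 ms; subtotal = 2.4000 ms
Link 3: t_trans = 4000/(5*10^6) s = 0.8000 ms; t_prop = 400/200000 s = 2.0000 ms; subtotal = 2.8000 ms
End-to-end = 5.2000 + 2.4000 + 2.8000 = 10.4000 ms -> 10.400 ms (3 dp)

10.400


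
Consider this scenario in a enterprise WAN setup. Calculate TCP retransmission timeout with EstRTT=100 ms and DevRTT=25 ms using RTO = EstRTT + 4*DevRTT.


Given: EstRTT = 100 ms, DevRTT = 25 ms
Timeout = EstRTT + 4 * DevRTT
4 * DevRTT = 4 * 25 = 100
Timeout = 100 + 100 = 200 ms

200


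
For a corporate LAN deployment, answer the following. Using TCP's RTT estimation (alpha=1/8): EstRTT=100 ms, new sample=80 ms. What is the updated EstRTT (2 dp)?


Given: EstRTT = 100 ms, SampleRTT = 80 ms, alpha = 1/8
New EstRTT = (1 - alpha) * EstRTT + alpha * SampleRTT
(7/8) * 100 = 87.5
(1/8) * 80 = 10
New EstRTT = 87.5 + 10 = 97.5 ms -> 97.50 ms (2 dp)

97.50


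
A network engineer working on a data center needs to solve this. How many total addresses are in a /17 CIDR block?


Given: CIDR prefix /17
Host bits = 32 - 17 = 15
Total addresses = 2^15 = 32768

32768


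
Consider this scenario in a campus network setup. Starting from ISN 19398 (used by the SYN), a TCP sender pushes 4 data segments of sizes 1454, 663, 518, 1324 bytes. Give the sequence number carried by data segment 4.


The SYN occupies sequence number ISN = 19398, so the first data byte is ISN + 1 = 19399.
SEQ of data segment i = (ISN + 1) + sum of payload sizes of segments 1..i-1.
Segment 1: SEQ = 19399, payload = 1454 bytes
Segment 2: SEQ = 20853, payload = 663 bytes
Segment 3: SEQ = 21516, payload = 518 bytes
Segment 4: SEQ = 22034, payload = 1324 bytes
SEQ of segment 4 = 19399 + 1454 + 663 + 518 = 22034

22034


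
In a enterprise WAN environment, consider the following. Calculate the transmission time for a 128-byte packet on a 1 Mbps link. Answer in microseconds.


Given: packet = 128 bytes, bandwidth = 1 Mbps
Packet in bits = 128 * 8 = 1024 bits
Bandwidth = 1 * 10^6 = 1000000 bps
Time = 1024 / 1000000 seconds
Time in us = 1024 * 10^6 / 1000000 = 1024

1024


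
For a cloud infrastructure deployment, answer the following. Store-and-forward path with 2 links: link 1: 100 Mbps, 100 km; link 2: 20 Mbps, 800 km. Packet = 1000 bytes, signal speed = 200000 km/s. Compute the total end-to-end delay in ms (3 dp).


Packet = 1000 bytes = 8000 bits. Store-and-forward: sum (t_trans + t_prop) per link.
Link 1: t_trans = 8000/(100*10^6) s = 0.0800 ms; t_prop = 100/200000 s = 0.5000 ms; subtotal = 0.5800 ms
Link 2: t_trans = 8000/(20*10^6) s = 0.4000 ms; t_prop = 800/200000 s = 4.0000 ms; subtotal = 4.4000 ms
End-to-end = 0.5800 + 4.4000 = 4.9800 ms -> 4.980 ms (3 dp)

4.980


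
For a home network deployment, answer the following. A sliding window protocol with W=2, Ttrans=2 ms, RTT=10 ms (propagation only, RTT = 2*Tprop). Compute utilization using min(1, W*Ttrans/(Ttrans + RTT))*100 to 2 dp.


Given: W = 2, Ttrans = 2 ms, RTT = 10 ms (= 2 * Tprop, Tprop = 5 ms)
Cycle time = Ttrans + RTT = 2 + 10 = 12 ms (first packet sent until its ACK returns)
W * Ttrans = 2 * 2 = 4 ms of sending per cycle
W * Ttrans / (Ttrans + RTT) = 4 / 12 = 0.333333
U = min(1, 0.333333) = 0.333333
U% = 33.33%

33.33


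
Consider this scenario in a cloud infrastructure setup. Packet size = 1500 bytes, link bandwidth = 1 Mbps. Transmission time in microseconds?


Given: packet = 1500 bytes, bandwidth = 1 Mbps
Packet in bits = 1500 * 8 = 12000 bits
Bandwidth = 1 * 10^6 = 1000000 bps
Time = 12000 / 1000000 seconds
Time in us = 12000 * 10^6 / 1000000 = 12000

12000


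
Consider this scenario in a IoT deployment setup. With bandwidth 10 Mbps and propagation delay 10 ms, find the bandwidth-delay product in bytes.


Given: bandwidth = 10 Mbps, delay = 10 ms
BDP in bits = 10 * 10^6 * 10 / 1000
BDP in bits = 100000
BDP in bytes = 100000 / 8 = 12500

12500


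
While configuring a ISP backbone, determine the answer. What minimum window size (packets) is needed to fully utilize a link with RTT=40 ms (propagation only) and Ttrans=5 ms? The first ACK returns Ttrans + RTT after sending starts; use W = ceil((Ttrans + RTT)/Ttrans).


Given: Ttrans = 5 ms, RTT = 40 ms (= 2 * Tprop, Tprop = 20 ms)
Time until first ACK returns = Ttrans + RTT = 5 + 40 = 45 ms
Need W * Ttrans >= Ttrans + RTT  ->  W >= (Ttrans + RTT) / Ttrans
(Ttrans + RTT) / Ttrans = 45 / 5 = 9
W_min = ceil(9) = 9

9


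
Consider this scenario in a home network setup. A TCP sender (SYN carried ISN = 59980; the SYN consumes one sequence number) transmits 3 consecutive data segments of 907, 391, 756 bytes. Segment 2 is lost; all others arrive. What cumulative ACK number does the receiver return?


SYN uses sequence number 59980; first data byte = ISN + 1 = 59981.
Segment 1: SEQ = 59981, len = 907 B, covers [59981, 60887]
Segment 2: SEQ = 60888, len = 391 B, covers [60888, 61278] [LOST]
Segment 3: SEQ = 61279, len = 756 B, covers [61279, 62034]
In-order data received: bytes [59981, 60887] (segments 1..1).
Segment 2 missing -> gap begins at byte 60888; later segments buffered out of order.
Cumulative ACK = next expected in-order byte = 59981 + 907 = 60888

60888


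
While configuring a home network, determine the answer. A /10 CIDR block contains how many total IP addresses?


Given: CIDR prefix /10
Host bits = 32 - 10 = 22
Total addresses = 2^22 = 4194304

4194304


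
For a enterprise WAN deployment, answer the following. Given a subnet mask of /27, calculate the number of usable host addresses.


Given: subnet mask /27
Host bits = 32 - 27 = 5
Total addresses = 2^5 = 32
Usable hosts = 32 - 2 (network + broadcast) = 30

30


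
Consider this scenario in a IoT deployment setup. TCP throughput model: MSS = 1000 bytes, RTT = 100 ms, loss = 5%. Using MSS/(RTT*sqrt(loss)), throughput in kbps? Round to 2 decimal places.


Given: MSS = 1000 bytes, RTT = 100 ms, loss = 5%
RTT in seconds = 100 / 1000 = 0.1
Loss rate = 5% = 0.05
sqrt(loss) = sqrt(0.05) = 0.223606797750
Throughput (bytes/s) = 1000 / (0.1 * 0.223606797750) = 44721.3595
Throughput (kbps) = 44721.3595 * 8 / 1000 = 357.770876 -> 357.77 kbps (2 dp)

357.77


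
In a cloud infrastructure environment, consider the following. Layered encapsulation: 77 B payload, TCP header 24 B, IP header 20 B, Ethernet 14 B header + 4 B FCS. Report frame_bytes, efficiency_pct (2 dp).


TCP segment = 77 + 24 = 101 B
IP packet = 101 + 20 = 121 B
Ethernet frame = 121 + 14 + 4 = 139 B
Efficiency = app / frame = 77 / 139 = 0.553957 = 55.3957% -> 55.40% (2 dp)

139, 55.40


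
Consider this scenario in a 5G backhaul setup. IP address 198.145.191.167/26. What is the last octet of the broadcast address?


Given: IP = 198.145.191.167, prefix = /26
Host bits = 32 - 26 = 6
Network last octet = 167 AND mask = 128
Host part size = 2^6 - 1 = 63
Broadcast last octet = 128 OR 63 = 191

191


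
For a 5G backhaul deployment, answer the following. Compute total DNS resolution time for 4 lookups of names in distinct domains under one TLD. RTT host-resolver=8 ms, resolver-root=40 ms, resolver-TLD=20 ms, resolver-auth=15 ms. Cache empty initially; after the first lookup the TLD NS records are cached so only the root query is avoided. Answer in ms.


Lookup 1 (cold cache): local + root + TLD + auth = 8 + 40 + 20 + 15 = 83 ms
Lookups 2..4 (TLD NS cached -> skip root; new domain -> still ask TLD and auth): local + TLD + auth = 8 + 20 + 15 = 43 ms each
Remaining 3 lookups: 3 * 43 = 129 ms
Total = 83 + 129 = 212 ms

212


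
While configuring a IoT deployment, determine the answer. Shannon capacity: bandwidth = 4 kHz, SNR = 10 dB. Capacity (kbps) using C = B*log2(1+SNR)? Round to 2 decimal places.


Given: B = 4 kHz, SNR = 10 dB
SNR linear = 10^(10/10) = 10
1 + SNR = 11
log2(11) = 3.4594316186
C = 4 * 1000 * 3.4594316186 = 13837.7265 bps
C = 13.837726 kbps -> 13.84 kbps (2 dp)

13.84


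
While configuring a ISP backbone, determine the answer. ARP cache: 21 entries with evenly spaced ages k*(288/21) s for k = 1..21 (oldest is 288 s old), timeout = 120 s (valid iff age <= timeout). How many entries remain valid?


Ages are k * 288/21 s for k = 1..21 (spacing = 13.7143 s).
Entry k is valid iff k * 288/21 <= 120 iff k <= 21 * 120 / 288 = 8.7500
n_valid = floor(8.7500) = 8
(n_stale = 21 - 8 = 13)

8


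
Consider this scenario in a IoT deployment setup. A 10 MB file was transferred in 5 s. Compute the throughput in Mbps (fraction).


Given: file = 10 MB, time = 5 s
File in Mb = 10 * 8 = 80 Mb
Throughput = 80 / 5 Mbps
Throughput = 16 Mbps

16
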